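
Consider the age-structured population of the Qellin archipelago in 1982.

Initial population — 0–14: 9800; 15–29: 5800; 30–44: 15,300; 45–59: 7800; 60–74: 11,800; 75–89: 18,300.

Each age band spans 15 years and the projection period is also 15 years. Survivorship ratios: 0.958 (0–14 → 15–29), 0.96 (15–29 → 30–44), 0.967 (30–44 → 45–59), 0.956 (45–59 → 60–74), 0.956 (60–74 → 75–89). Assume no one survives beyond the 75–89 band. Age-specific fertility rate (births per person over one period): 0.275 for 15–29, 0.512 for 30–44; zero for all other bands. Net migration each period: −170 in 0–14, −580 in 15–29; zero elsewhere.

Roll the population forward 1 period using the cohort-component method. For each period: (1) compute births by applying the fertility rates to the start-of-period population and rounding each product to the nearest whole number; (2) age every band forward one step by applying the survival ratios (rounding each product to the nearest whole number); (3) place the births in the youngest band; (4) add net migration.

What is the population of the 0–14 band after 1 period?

9259

Call the bands 1 to 6, youngest first.
Period 1:
Births: 5800 × 0.275 = 1595  |  15300 × 0.512 = 7834 ⇒ total 9429
Band 2: 9800 × 0.958 = 9388
Band 3: 5800 × 0.96 = 5568
Band 4: 15300 × 0.967 = 14795
Band 5: 7800 × 0.956 = 7457
Band 6: 11800 × 0.956 = 11281
Net migration: Band 1 − 170 → 9259; Band 2 − 580 → 8808
End of period: [9259, 8808, 5568, 14795, 7457, 11281]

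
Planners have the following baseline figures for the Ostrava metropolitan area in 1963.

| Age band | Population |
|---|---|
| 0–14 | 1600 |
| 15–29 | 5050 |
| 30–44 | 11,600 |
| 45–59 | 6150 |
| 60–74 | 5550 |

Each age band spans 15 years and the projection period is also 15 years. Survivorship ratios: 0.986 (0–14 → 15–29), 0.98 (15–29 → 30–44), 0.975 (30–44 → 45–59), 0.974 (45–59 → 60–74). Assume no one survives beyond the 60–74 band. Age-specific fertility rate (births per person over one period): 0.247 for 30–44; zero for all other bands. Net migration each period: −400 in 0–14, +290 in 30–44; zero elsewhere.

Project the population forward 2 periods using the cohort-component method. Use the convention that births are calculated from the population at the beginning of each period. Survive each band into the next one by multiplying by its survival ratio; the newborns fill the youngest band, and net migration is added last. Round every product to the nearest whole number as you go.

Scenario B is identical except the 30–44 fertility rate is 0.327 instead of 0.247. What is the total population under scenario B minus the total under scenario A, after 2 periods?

After projecting period 1:
Births: 11600 × 0.247 = 2865
15–29: 1600 × 0.986 = 1578
30–44: 5050 × 0.98 = 4949
45–59: 11600 × 0.975 = 11310
60–74: 6150 × 0.974 = 5990
Net migration: 0–14 − 400 → 2465; 30–44 + 290 → 5239
→ [2465, 1578, 5239, 11310, 5990]
After projecting period 2:
Births: 5239 × 0.247 = 1294
15–29: 2465 × 0.986 = 2430
30–44: 1578 × 0.98 = 1546
45–59: 5239 × 0.975 = 5108
60–74: 11310 × 0.974 = 11016
Net migration: 0–14 − 400 → 894; 30–44 + 290 → 1836
→ [894, 2430, 1836, 5108, 11016]
Scenario A total after 2 periods: 21284
Scenario B projection —
After projecting period 1:
Births: 11600 × 0.327 = 3793
15–29: 1600 × 0.986 = 1578
30–44: 5050 × 0.98 = 4949
45–59: 11600 × 0.975 = 11310
60–74: 6150 × 0.974 = 5990
Net migration: 0–14 − 400 → 3393; 30–44 + 290 → 5239
→ [3393, 1578, 5239, 11310, 5990]
After projecting period 2:
Births: 5239 × 0.327 = 1713
15–29: 3393 × 0.986 = 3345
30–44: 1578 × 0.98 = 1546
45–59: 5239 × 0.975 = 5108
60–74: 11310 × 0.974 = 11016
Net migration: 0–14 − 400 → 1313; 30–44 + 290 → 1836
→ [1313, 3345, 1836, 5108, 11016]
Scenario B total after 2 periods: 22618
Difference B − A = 22618 − 21284 = 1334

1334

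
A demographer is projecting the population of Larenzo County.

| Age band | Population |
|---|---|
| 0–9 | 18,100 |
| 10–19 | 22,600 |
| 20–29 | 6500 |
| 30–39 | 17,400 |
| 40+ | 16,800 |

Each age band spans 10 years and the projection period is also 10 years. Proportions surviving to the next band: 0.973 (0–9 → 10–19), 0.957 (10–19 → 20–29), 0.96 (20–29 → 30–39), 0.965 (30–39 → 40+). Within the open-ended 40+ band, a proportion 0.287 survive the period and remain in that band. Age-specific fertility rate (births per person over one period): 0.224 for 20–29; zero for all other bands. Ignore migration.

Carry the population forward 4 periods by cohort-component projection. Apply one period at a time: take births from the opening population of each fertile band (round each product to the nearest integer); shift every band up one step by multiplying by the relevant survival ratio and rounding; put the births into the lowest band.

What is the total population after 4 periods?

32161

After projecting period 1:
Births: 6500 × 0.224 = 1456
10–19: 18100 × 0.973 = 17611
20–29: 22600 × 0.957 = 21628
30–39: 6500 × 0.96 = 6240
40+: 17400 × 0.965 + 16800 × 0.287 = 16791 + 4822 = 21613
Giving 1456 / 17611 / 21628 / 6240 / 21613.
After projecting period 2:
Births: 21628 × 0.224 = 4845
10–19: 1456 × 0.973 = 1417
20–29: 17611 × 0.957 = 16854
30–39: 21628 × 0.96 = 20763
40+: 6240 × 0.965 + 21613 × 0.287 = 6022 + 6203 = 12225
Giving 4845 / 1417 / 16854 / 20763 / 12225.
After projecting period 3:
Births: 16854 × 0.224 = 3775
10–19: 4845 × 0.973 = 4714
20–29: 1417 × 0.957 = 1356
30–39: 16854 × 0.96 = 16180
40+: 20763 × 0.965 + 12225 × 0.287 = 20036 + 3509 = 23545
Giving 3775 / 4714 / 1356 / 16180 / 23545.
After projecting period 4:
Births: 1356 × 0.224 = 304
10–19: 3775 × 0.973 = 3673
20–29: 4714 × 0.957 = 4511
30–39: 1356 × 0.96 = 1302
40+: 16180 × 0.965 + 23545 × 0.287 = 15614 + 6757 = 22371
Giving 304 / 3673 / 4511 / 1302 / 22371.
Total after period 4: 304 + 3673 + 4511 + 1302 + 22371 = 32161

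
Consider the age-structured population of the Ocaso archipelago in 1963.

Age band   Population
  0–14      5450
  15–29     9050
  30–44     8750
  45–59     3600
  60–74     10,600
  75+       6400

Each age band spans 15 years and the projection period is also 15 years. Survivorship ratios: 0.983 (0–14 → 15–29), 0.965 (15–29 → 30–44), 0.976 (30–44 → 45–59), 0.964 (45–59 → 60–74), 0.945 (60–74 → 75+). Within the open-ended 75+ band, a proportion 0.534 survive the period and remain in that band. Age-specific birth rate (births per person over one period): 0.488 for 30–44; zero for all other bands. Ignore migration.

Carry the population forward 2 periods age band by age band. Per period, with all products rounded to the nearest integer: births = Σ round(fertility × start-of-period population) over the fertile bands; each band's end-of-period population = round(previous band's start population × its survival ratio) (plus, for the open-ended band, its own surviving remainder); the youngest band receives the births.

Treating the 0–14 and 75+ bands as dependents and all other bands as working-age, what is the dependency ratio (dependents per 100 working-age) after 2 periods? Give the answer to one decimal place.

Call the groups 1 to 6, youngest first.
Period 1.
Births: 8750 × 0.488 = 4270
Group 2: 5450 × 0.983 = 5357
Group 3: 9050 × 0.965 = 8733
Group 4: 8750 × 0.976 = 8540
Group 5: 3600 × 0.964 = 3470
Group 6: 10600 × 0.945 + 6400 × 0.534 = 10017 + 3418 = 13435
End of period: [4270, 5357, 8733, 8540, 3470, 13435]
Period 2.
Births: 8733 × 0.488 = 4262
Group 2: 4270 × 0.983 = 4197
Group 3: 5357 × 0.965 = 5170
Group 4: 8733 × 0.976 = 8523
Group 5: 8540 × 0.964 = 8233
Group 6: 3470 × 0.945 + 13435 × 0.534 = 3279 + 7174 = 10453
End of period: [4262, 4197, 5170, 8523, 8233, 10453]
Dependents (band 0–14 + band 75+) = 4262 + 10453 = 14715; working-age = 26123; ratio = 14715/26123 × 100 = 56.3

56.3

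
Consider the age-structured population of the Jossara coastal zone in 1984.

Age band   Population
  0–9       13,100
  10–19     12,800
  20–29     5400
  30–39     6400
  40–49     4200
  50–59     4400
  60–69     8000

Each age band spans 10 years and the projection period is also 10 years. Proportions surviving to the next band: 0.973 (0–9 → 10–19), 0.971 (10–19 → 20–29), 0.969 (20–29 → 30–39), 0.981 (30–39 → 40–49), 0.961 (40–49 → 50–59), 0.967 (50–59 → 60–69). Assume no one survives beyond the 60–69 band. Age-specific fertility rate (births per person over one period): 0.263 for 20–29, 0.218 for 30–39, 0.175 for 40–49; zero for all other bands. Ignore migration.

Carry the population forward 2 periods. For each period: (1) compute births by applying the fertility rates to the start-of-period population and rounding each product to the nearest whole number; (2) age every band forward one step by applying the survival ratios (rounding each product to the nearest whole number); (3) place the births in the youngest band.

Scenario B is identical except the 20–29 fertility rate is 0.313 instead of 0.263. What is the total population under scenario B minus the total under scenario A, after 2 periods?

884

Let band 1 be 0–9 through band 7 = 60–69.
— Period 1 —
Births: 5400 × 0.263 = 1420, 6400 × 0.218 = 1395, 4200 × 0.175 = 735 → 3550
Band 2: 13100 × 0.973 = 12746
Band 3: 12800 × 0.971 = 12429
Band 4: 5400 × 0.969 = 5233
Band 5: 6400 × 0.981 = 6278
Band 6: 4200 × 0.961 = 4036
Band 7: 4400 × 0.967 = 4255
End of period: [3550, 12746, 12429, 5233, 6278, 4036, 4255]
— Period 2 —
Births: 12429 × 0.263 = 3269, 5233 × 0.218 = 1141, 6278 × 0.175 = 1099 → 5509
Band 2: 3550 × 0.973 = 3454
Band 3: 12746 × 0.971 = 12376
Band 4: 12429 × 0.969 = 12044
Band 5: 5233 × 0.981 = 5134
Band 6: 6278 × 0.961 = 6033
Band 7: 4036 × 0.967 = 3903
End of period: [5509, 3454, 12376, 12044, 5134, 6033, 3903]
Scenario A total after 2 periods: 48453
Scenario B projection —
— Period 1 —
Births: 5400 × 0.313 = 1690, 6400 × 0.218 = 1395, 4200 × 0.175 = 735 → 3820
Band 2: 13100 × 0.973 = 12746
Band 3: 12800 × 0.971 = 12429
Band 4: 5400 × 0.969 = 5233
Band 5: 6400 × 0.981 = 6278
Band 6: 4200 × 0.961 = 4036
Band 7: 4400 × 0.967 = 4255
End of period: [3820, 12746, 12429, 5233, 6278, 4036, 4255]
— Period 2 —
Births: 12429 × 0.313 = 3890, 5233 × 0.218 = 1141, 6278 × 0.175 = 1099 → 6130
Band 2: 3820 × 0.973 = 3717
Band 3: 12746 × 0.971 = 12376
Band 4: 12429 × 0.969 = 12044
Band 5: 5233 × 0.981 = 5134
Band 6: 6278 × 0.961 = 6033
Band 7: 4036 × 0.967 = 3903
End of period: [6130, 3717, 12376, 12044, 5134, 6033, 3903]
Scenario B total after 2 periods: 49337
Difference B − A = 49337 − 48453 = 884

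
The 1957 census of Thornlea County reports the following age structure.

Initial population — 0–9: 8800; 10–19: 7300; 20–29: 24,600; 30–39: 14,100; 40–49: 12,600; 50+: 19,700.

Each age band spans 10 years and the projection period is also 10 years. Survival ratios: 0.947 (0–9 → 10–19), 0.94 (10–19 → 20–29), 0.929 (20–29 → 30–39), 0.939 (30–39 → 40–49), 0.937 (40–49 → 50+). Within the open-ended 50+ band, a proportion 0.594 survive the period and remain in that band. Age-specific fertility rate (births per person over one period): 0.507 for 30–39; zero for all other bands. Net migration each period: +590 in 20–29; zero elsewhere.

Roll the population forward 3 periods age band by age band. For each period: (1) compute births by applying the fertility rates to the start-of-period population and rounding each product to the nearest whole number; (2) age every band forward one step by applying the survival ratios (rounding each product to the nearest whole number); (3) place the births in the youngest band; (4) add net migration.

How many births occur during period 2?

Period 1.
Births: 14100 × 0.507 = 7149
10–19: 8800 × 0.947 = 8334
20–29: 7300 × 0.94 = 6862
30–39: 24600 × 0.929 = 22853
40–49: 14100 × 0.939 = 13240
50+: 12600 × 0.937 + 19700 × 0.594 = 11806 + 11702 = 23508
Net migration: 20–29 + 590 → 7452
Population now: 0–9=7149, 10–19=8334, 20–29=7452, 30–39=22853, 40–49=13240, 50+=23508
Period 2.
Births: 22853 × 0.507 = 11586
10–19: 7149 × 0.947 = 6770
20–29: 8334 × 0.94 = 7834
30–39: 7452 × 0.929 = 6923
40–49: 22853 × 0.939 = 21459
50+: 13240 × 0.937 + 23508 × 0.594 = 12406 + 13964 = 26370
Net migration: 20–29 + 590 → 8424
Population now: 0–9=11586, 10–19=6770, 20–29=8424, 30–39=6923, 40–49=21459, 50+=26370

11586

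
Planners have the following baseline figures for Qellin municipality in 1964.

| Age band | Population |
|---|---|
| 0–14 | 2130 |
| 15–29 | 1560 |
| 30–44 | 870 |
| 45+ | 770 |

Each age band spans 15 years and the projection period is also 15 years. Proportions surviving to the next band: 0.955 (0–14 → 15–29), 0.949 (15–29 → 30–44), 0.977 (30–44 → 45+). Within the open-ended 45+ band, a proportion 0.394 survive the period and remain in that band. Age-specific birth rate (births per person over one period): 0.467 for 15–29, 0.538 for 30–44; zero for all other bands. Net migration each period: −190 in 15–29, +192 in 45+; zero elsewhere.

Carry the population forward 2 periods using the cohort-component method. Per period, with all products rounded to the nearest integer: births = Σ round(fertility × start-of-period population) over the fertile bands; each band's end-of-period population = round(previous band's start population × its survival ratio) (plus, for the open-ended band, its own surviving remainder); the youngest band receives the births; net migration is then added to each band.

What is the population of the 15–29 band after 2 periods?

953

Let group 1 be 0–14 through group 4 = 45+.
— Period 1 —
Births: 1560 × 0.467 = 729  |  870 × 0.538 = 468 → 1197
Group 2: 2130 × 0.955 = 2034
Group 3: 1560 × 0.949 = 1480
Group 4: 870 × 0.977 + 770 × 0.394 = 850 + 303 = 1153
Net migration: Group 2 − 190 → 1844; Group 4 + 192 → 1345
→ [1197, 1844, 1480, 1345]
— Period 2 —
Births: 1844 × 0.467 = 861  |  1480 × 0.538 = 796 → 1657
Group 2: 1197 × 0.955 = 1143
Group 3: 1844 × 0.949 = 1750
Group 4: 1480 × 0.977 + 1345 × 0.394 = 1446 + 530 = 1976
Net migration: Group 2 − 190 → 953; Group 4 + 192 → 2168
→ [1657, 953, 1750, 2168]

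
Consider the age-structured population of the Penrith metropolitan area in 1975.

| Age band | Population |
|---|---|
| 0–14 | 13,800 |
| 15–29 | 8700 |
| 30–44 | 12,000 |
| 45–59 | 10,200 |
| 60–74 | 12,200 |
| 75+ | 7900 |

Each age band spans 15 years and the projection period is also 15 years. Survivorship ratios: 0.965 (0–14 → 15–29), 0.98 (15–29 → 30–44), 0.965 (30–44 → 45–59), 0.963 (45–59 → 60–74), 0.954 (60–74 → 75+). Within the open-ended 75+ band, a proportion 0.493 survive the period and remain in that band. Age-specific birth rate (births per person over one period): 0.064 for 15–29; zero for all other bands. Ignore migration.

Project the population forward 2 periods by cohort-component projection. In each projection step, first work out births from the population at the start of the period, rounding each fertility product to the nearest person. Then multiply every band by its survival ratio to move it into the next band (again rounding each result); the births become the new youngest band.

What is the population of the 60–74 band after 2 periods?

11152

— Period 1 —
Births: 8700 × 0.064 = 557
15–29: 13800 × 0.965 = 13317
30–44: 8700 × 0.98 = 8526
45–59: 12000 × 0.965 = 11580
60–74: 10200 × 0.963 = 9823
75+: 12200 × 0.954 + 7900 × 0.493 = 11639 + 3895 = 15534
End of period: [557, 13317, 8526, 11580, 9823, 15534]
— Period 2 —
Births: 13317 × 0.064 = 852
15–29: 557 × 0.965 = 538
30–44: 13317 × 0.98 = 13051
45–59: 8526 × 0.965 = 8228
60–74: 11580 × 0.963 = 11152
75+: 9823 × 0.954 + 15534 × 0.493 = 9371 + 7658 = 17029
End of period: [852, 538, 13051, 8228, 11152, 17029]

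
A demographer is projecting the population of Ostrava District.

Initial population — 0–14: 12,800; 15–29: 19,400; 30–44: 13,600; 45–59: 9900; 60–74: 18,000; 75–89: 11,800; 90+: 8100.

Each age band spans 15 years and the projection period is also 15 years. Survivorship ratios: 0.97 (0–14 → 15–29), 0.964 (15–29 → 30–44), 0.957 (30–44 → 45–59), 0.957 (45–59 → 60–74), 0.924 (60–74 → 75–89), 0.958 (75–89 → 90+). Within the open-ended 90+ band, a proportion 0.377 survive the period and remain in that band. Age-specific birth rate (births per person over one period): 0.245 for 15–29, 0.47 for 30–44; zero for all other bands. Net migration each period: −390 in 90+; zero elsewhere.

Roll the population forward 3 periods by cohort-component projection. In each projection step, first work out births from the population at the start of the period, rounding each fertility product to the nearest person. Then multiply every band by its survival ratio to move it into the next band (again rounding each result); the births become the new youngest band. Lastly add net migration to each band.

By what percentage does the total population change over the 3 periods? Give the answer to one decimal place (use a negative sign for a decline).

Period 1.
Births: 19400 × 0.245 = 4753 ; 13600 × 0.47 = 6392 → 11145
15–29: 12800 × 0.97 = 12416
30–44: 19400 × 0.964 = 18702
45–59: 13600 × 0.957 = 13015
60–74: 9900 × 0.957 = 9474
75–89: 18000 × 0.924 = 16632
90+: 11800 × 0.958 + 8100 × 0.377 = 11304 + 3054 = 14358
Net migration: 90+ − 390 → 13968
End of period: [11145, 12416, 18702, 13015, 9474, 16632, 13968]
Period 2.
Births: 12416 × 0.245 = 3042 ; 18702 × 0.47 = 8790 → 11832
15–29: 11145 × 0.97 = 10811
30–44: 12416 × 0.964 = 11969
45–59: 18702 × 0.957 = 17898
60–74: 13015 × 0.957 = 12455
75–89: 9474 × 0.924 = 8754
90+: 16632 × 0.958 + 13968 × 0.377 = 15933 + 5266 = 21199
Net migration: 90+ − 390 → 20809
End of period: [11832, 10811, 11969, 17898, 12455, 8754, 20809]
Period 3.
Births: 10811 × 0.245 = 2649 ; 11969 × 0.47 = 5625 → 8274
15–29: 11832 × 0.97 = 11477
30–44: 10811 × 0.964 = 10422
45–59: 11969 × 0.957 = 11454
60–74: 17898 × 0.957 = 17128
75–89: 12455 × 0.924 = 11508
90+: 8754 × 0.958 + 20809 × 0.377 = 8386 + 7845 = 16231
Net migration: 90+ − 390 → 15841
End of period: [8274, 11477, 10422, 11454, 17128, 11508, 15841]
Total: 93600 → 86104; change = -7496; percentage change = -8.0%

-8.0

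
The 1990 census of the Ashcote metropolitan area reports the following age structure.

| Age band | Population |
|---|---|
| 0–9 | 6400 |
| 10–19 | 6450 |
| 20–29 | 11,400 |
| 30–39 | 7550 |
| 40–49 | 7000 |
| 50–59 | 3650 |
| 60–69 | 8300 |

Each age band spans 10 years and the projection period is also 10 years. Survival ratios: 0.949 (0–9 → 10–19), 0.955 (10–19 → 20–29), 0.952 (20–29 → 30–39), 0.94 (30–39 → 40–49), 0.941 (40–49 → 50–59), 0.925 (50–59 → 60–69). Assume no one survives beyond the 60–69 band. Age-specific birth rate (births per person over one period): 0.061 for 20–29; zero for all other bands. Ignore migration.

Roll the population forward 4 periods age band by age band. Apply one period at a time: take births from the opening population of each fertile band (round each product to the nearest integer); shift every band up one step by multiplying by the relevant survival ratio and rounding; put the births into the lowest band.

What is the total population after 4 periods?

20574

— Period 1 —
Births: 11400 * 0.061 = 695
10–19: 6400 * 0.949 = 6074
20–29: 6450 * 0.955 = 6160
30–39: 11400 * 0.952 = 10853
40–49: 7550 * 0.94 = 7097
50–59: 7000 * 0.941 = 6587
60–69: 3650 * 0.925 = 3376
→ [695, 6074, 6160, 10853, 7097, 6587, 3376]
— Period 2 —
Births: 6160 * 0.061 = 376
10–19: 695 * 0.949 = 660
20–29: 6074 * 0.955 = 5801
30–39: 6160 * 0.952 = 5864
40–49: 10853 * 0.94 = 10202
50–59: 7097 * 0.941 = 6678
60–69: 6587 * 0.925 = 6093
→ [376, 660, 5801, 5864, 10202, 6678, 6093]
— Period 3 —
Births: 5801 * 0.061 = 354
10–19: 376 * 0.949 = 357
20–29: 660 * 0.955 = 630
30–39: 5801 * 0.952 = 5523
40–49: 5864 * 0.94 = 5512
50–59: 10202 * 0.941 = 9600
60–69: 6678 * 0.925 = 6177
→ [354, 357, 630, 5523, 5512, 9600, 6177]
— Period 4 —
Births: 630 * 0.061 = 38
10–19: 354 * 0.949 = 336
20–29: 357 * 0.955 = 341
30–39: 630 * 0.952 = 600
40–49: 5523 * 0.94 = 5192
50–59: 5512 * 0.941 = 5187
60–69: 9600 * 0.925 = 8880
→ [38, 336, 341, 600, 5192, 5187, 8880]
Total after period 4: 38 + 336 + 341 + 600 + 5192 + 5187 + 8880 = 20574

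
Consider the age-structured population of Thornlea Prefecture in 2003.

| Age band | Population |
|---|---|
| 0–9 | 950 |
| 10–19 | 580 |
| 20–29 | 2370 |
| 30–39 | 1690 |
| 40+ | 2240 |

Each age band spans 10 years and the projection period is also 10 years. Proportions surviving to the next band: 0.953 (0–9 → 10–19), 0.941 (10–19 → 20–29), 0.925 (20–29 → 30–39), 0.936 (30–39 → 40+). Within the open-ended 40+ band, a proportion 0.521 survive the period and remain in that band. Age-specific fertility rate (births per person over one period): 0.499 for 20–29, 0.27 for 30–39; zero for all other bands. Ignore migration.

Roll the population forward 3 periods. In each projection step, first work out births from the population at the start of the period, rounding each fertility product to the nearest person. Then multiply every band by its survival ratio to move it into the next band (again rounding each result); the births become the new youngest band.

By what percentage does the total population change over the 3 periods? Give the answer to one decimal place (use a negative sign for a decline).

-24.3

Call the groups 1 to 5, youngest first.
[period 1]
Births: 2370 × 0.499 = 1183, 1690 × 0.27 = 456 ⇒ total 1639
Group 2: 950 × 0.953 = 905
Group 3: 580 × 0.941 = 546
Group 4: 2370 × 0.925 = 2192
Group 5: 1690 × 0.936 + 2240 × 0.521 = 1582 + 1167 = 2749
Giving 1639 / 905 / 546 / 2192 / 2749.
[period 2]
Births: 546 × 0.499 = 272, 2192 × 0.27 = 592 ⇒ total 864
Group 2: 1639 × 0.953 = 1562
Group 3: 905 × 0.941 = 852
Group 4: 546 × 0.925 = 505
Group 5: 2192 × 0.936 + 2749 × 0.521 = 2052 + 1432 = 3484
Giving 864 / 1562 / 852 / 505 / 3484.
[period 3]
Births: 852 × 0.499 = 425, 505 × 0.27 = 136 ⇒ total 561
Group 2: 864 × 0.953 = 823
Group 3: 1562 × 0.941 = 1470
Group 4: 852 × 0.925 = 788
Group 5: 505 × 0.936 + 3484 × 0.521 = 473 + 1815 = 2288
Giving 561 / 823 / 1470 / 788 / 2288.
Total: 7830 → 5930; change = -1900; percentage change = -24.3%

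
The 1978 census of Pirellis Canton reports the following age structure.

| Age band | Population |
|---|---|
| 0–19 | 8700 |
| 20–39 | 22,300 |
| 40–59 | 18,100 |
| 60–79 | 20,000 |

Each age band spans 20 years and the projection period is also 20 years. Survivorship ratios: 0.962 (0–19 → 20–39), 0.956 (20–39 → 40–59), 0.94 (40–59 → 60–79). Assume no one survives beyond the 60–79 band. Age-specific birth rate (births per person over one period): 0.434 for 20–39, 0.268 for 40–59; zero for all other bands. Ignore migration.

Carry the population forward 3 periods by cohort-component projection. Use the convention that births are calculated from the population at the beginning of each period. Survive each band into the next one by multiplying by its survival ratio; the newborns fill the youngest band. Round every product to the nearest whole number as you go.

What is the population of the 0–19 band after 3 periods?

Period 1.
Births: 22300 × 0.434 = 9678 ; 18100 × 0.268 = 4851 → total 14529
20–39: 8700 × 0.962 = 8369
40–59: 22300 × 0.956 = 21319
60–79: 18100 × 0.94 = 17014
Giving 14529 / 8369 / 21319 / 17014.
Period 2.
Births: 8369 × 0.434 = 3632 ; 21319 × 0.268 = 5713 → total 9345
20–39: 14529 × 0.962 = 13977
40–59: 8369 × 0.956 = 8001
60–79: 21319 × 0.94 = 20040
Giving 9345 / 13977 / 8001 / 20040.
Period 3.
Births: 13977 × 0.434 = 6066 ; 8001 × 0.268 = 2144 → total 8210
20–39: 9345 × 0.962 = 8990
40–59: 13977 × 0.956 = 13362
60–79: 8001 × 0.94 = 7521
Giving 8210 / 8990 / 13362 / 7521.

8210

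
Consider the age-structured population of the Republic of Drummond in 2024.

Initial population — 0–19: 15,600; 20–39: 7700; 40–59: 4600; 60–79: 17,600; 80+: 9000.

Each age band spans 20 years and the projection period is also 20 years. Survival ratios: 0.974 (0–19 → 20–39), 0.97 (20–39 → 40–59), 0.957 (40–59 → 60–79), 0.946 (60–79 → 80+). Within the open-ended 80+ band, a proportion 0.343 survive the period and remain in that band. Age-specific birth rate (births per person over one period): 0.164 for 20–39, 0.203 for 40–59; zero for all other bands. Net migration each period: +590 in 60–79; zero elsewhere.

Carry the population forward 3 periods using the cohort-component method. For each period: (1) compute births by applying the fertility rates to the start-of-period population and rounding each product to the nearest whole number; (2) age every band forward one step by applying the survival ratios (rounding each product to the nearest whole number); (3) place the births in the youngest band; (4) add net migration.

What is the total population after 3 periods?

35279

Numbering the bands 1..5 from youngest to oldest:
Period 1.
Births: 7700 × 0.164 = 1263 ; 4600 × 0.203 = 934 ⇒ total 2197
Band 2: 15600 × 0.974 = 15194
Band 3: 7700 × 0.97 = 7469
Band 4: 4600 × 0.957 = 4402
Band 5: 17600 × 0.946 + 9000 × 0.343 = 16650 + 3087 = 19737
Net migration: Band 4 + 590 → 4992
End of period: [2197, 15194, 7469, 4992, 19737]
Period 2.
Births: 15194 × 0.164 = 2492 ; 7469 × 0.203 = 1516 ⇒ total 4008
Band 2: 2197 × 0.974 = 2140
Band 3: 15194 × 0.97 = 14738
Band 4: 7469 × 0.957 = 7148
Band 5: 4992 × 0.946 + 19737 × 0.343 = 4722 + 6770 = 11492
Net migration: Band 4 + 590 → 7738
End of period: [4008, 2140, 14738, 7738, 11492]
Period 3.
Births: 2140 × 0.164 = 351 ; 14738 × 0.203 = 2992 ⇒ total 3343
Band 2: 4008 × 0.974 = 3904
Band 3: 2140 × 0.97 = 2076
Band 4: 14738 × 0.957 = 14104
Band 5: 7738 × 0.946 + 11492 × 0.343 = 7320 + 3942 = 11262
Net migration: Band 4 + 590 → 14694
End of period: [3343, 3904, 2076, 14694, 11262]
Total after period 3: 3343 + 3904 + 2076 + 14694 + 11262 = 35279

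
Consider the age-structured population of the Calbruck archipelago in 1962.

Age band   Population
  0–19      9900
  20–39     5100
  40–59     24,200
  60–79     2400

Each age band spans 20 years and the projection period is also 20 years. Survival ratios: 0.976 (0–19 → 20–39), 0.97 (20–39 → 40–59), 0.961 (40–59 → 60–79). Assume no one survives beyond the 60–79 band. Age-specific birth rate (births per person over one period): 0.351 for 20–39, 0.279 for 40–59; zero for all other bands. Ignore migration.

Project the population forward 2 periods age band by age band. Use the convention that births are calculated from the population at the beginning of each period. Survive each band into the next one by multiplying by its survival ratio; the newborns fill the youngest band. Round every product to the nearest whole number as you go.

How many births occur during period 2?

4771

Let band 1 be 0–19 through band 4 = 60–79.
[period 1]
Births: 5100 × 0.351 = 1790  |  24200 × 0.279 = 6752 ⇒ total 8542
Band 2: 9900 × 0.976 = 9662
Band 3: 5100 × 0.97 = 4947
Band 4: 24200 × 0.961 = 23256
Giving 8542 / 9662 / 4947 / 23256.
[period 2]
Births: 9662 × 0.351 = 3391  |  4947 × 0.279 = 1380 ⇒ total 4771
Band 2: 8542 × 0.976 = 8337
Band 3: 9662 × 0.97 = 9372
Band 4: 4947 × 0.961 = 4754
Giving 4771 / 8337 / 9372 / 4754.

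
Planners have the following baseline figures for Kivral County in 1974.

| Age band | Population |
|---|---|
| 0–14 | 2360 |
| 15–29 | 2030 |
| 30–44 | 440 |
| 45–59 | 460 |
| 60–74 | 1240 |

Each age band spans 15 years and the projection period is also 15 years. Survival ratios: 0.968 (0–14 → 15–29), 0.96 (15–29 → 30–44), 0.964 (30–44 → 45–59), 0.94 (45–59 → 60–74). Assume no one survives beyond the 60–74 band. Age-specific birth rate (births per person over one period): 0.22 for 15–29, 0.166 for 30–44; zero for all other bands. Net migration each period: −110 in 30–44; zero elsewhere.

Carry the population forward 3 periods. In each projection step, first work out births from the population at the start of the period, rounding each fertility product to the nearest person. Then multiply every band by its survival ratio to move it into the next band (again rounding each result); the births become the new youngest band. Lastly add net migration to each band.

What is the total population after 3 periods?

5286

— Period 1 —
Births: 2030 × 0.22 = 447  |  440 × 0.166 = 73 → total 520
15–29: 2360 × 0.968 = 2284
30–44: 2030 × 0.96 = 1949
45–59: 440 × 0.964 = 424
60–74: 460 × 0.94 = 432
Net migration: 30–44 − 110 → 1839
End of period: [520, 2284, 1839, 424, 432]
— Period 2 —
Births: 2284 × 0.22 = 502  |  1839 × 0.166 = 305 → total 807
15–29: 520 × 0.968 = 503
30–44: 2284 × 0.96 = 2193
45–59: 1839 × 0.964 = 1773
60–74: 424 × 0.94 = 399
Net migration: 30–44 − 110 → 2083
End of period: [807, 503, 2083, 1773, 399]
— Period 3 —
Births: 503 × 0.22 = 111  |  2083 × 0.166 = 346 → total 457
15–29: 807 × 0.968 = 781
30–44: 503 × 0.96 = 483
45–59: 2083 × 0.964 = 2008
60–74: 1773 × 0.94 = 1667
Net migration: 30–44 − 110 → 373
End of period: [457, 781, 373, 2008, 1667]
Total after period 3: 457 + 781 + 373 + 2008 + 1667 = 5286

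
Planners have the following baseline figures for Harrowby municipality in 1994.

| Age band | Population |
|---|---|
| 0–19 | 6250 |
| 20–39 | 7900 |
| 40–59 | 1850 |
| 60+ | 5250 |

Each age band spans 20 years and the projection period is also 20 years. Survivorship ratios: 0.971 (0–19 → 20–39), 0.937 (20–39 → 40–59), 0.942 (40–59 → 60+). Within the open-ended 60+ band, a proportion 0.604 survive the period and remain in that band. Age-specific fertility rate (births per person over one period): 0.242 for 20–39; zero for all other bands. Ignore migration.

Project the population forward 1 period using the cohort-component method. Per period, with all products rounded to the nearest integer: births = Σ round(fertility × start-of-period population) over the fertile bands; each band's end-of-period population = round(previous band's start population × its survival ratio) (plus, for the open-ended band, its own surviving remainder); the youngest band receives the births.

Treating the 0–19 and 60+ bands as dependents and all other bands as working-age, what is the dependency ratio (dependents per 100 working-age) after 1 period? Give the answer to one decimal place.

50.7

(Groups numbered youngest = 1 to oldest = 4.)
— Period 1 —
Births: 7900 × 0.242 = 1912
Group 2: 6250 × 0.971 = 6069
Group 3: 7900 × 0.937 = 7402
Group 4: 1850 × 0.942 + 5250 × 0.604 = 1743 + 3171 = 4914
End of period: [1912, 6069, 7402, 4914]
Dependents (band 0–19 + band 60+) = 1912 + 4914 = 6826; working-age = 13471; ratio = 6826/13471 × 100 = 50.7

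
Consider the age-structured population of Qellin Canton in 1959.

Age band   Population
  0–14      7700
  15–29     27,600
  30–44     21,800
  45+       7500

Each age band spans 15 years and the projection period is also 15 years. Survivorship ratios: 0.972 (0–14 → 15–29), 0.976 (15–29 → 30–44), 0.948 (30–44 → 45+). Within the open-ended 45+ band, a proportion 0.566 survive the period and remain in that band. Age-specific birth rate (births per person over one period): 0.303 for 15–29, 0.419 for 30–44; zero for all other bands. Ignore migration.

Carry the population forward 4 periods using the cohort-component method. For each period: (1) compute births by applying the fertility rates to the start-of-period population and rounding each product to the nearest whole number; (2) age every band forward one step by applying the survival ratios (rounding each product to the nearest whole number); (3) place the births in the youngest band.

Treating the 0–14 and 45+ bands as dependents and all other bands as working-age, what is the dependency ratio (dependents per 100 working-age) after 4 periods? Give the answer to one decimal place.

Period 1.
Births: 27600 × 0.303 = 8363, 21800 × 0.419 = 9134 → 17497
15–29: 7700 × 0.972 = 7484
30–44: 27600 × 0.976 = 26938
45+: 21800 × 0.948 + 7500 × 0.566 = 20666 + 4245 = 24911
End of period: [17497, 7484, 26938, 24911]
Period 2.
Births: 7484 × 0.303 = 2268, 26938 × 0.419 = 11287 → 13555
15–29: 17497 × 0.972 = 17007
30–44: 7484 × 0.976 = 7304
45+: 26938 × 0.948 + 24911 × 0.566 = 25537 + 14100 = 39637
End of period: [13555, 17007, 7304, 39637]
Period 3.
Births: 17007 × 0.303 = 5153, 7304 × 0.419 = 3060 → 8213
15–29: 13555 × 0.972 = 13175
30–44: 17007 × 0.976 = 16599
45+: 7304 × 0.948 + 39637 × 0.566 = 6924 + 22435 = 29359
End of period: [8213, 13175, 16599, 29359]
Period 4.
Births: 13175 × 0.303 = 3992, 16599 × 0.419 = 6955 → 10947
15–29: 8213 × 0.972 = 7983
30–44: 13175 × 0.976 = 12859
45+: 16599 × 0.948 + 29359 × 0.566 = 15736 + 16617 = 32353
End of period: [10947, 7983, 12859, 32353]
Dependents (band 0–14 + band 45+) = 10947 + 32353 = 43300; working-age = 20842; ratio = 43300/20842 × 100 = 207.8

207.8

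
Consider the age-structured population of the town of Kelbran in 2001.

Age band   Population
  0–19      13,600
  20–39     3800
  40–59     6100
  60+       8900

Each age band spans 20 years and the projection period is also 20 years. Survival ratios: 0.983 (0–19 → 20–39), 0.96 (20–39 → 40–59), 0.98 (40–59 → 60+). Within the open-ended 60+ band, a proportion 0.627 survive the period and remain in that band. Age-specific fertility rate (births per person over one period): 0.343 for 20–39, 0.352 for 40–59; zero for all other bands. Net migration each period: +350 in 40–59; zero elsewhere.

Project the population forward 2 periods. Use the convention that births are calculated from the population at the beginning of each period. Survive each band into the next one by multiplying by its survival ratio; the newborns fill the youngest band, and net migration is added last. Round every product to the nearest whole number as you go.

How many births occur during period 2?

[period 1]
Births: 3800 × 0.343 = 1303  |  6100 × 0.352 = 2147 → 3450
20–39: 13600 × 0.983 = 13369
40–59: 3800 × 0.96 = 3648
60+: 6100 × 0.98 + 8900 × 0.627 = 5978 + 5580 = 11558
Net migration: 40–59 + 350 → 3998
End of period: [3450, 13369, 3998, 11558]
[period 2]
Births: 13369 × 0.343 = 4586  |  3998 × 0.352 = 1407 → 5993
20–39: 3450 × 0.983 = 3391
40–59: 13369 × 0.96 = 12834
60+: 3998 × 0.98 + 11558 × 0.627 = 3918 + 7247 = 11165
Net migration: 40–59 + 350 → 13184
End of period: [5993, 3391, 13184, 11165]

5993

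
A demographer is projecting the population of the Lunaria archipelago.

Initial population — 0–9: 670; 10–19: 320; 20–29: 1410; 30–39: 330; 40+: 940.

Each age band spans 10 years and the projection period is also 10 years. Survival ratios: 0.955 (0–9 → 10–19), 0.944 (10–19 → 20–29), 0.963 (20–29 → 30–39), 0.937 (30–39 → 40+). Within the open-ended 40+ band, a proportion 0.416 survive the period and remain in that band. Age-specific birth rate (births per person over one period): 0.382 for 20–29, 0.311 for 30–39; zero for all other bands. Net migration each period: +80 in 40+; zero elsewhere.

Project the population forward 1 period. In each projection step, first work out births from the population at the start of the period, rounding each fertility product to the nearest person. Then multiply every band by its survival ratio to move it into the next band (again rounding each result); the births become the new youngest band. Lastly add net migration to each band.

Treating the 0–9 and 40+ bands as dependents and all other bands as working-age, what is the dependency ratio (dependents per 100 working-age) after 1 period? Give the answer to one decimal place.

61.8

Call the bands 1 to 5, youngest first.
[period 1]
Births: 1410 * 0.382 = 539  |  330 * 0.311 = 103 → 642
Band 2: 670 * 0.955 = 640
Band 3: 320 * 0.944 = 302
Band 4: 1410 * 0.963 = 1358
Band 5: 330 * 0.937 + 940 * 0.416 = 309 + 391 = 700
Net migration: Band 5 + 80 → 780
→ [642, 640, 302, 1358, 780]
Dependents (band 0–9 + band 40+) = 642 + 780 = 1422; working-age = 2300; ratio = 1422/2300 × 100 = 61.8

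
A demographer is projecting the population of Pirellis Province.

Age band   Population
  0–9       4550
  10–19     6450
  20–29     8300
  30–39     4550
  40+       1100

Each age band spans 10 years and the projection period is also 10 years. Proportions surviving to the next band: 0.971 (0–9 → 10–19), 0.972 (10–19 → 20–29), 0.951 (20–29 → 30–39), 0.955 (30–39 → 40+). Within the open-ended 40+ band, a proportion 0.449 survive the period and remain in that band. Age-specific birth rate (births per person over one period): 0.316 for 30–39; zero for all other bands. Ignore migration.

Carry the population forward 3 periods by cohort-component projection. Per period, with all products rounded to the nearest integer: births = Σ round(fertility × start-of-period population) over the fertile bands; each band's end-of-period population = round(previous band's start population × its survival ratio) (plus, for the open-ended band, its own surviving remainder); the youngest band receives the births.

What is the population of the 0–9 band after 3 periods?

Period 1.
Births: 4550 × 0.316 = 1438
10–19: 4550 × 0.971 = 4418
20–29: 6450 × 0.972 = 6269
30–39: 8300 × 0.951 = 7893
40+: 4550 × 0.955 + 1100 × 0.449 = 4345 + 494 = 4839
End of period: [1438, 4418, 6269, 7893, 4839]
Period 2.
Births: 7893 × 0.316 = 2494
10–19: 1438 × 0.971 = 1396
20–29: 4418 × 0.972 = 4294
30–39: 6269 × 0.951 = 5962
40+: 7893 × 0.955 + 4839 × 0.449 = 7538 + 2173 = 9711
End of period: [2494, 1396, 4294, 5962, 9711]
Period 3.
Births: 5962 × 0.316 = 1884
10–19: 2494 × 0.971 = 2422
20–29: 1396 × 0.972 = 1357
30–39: 4294 × 0.951 = 4084
40+: 5962 × 0.955 + 9711 × 0.449 = 5694 + 4360 = 10054
End of period: [1884, 2422, 1357, 4084, 10054]

1884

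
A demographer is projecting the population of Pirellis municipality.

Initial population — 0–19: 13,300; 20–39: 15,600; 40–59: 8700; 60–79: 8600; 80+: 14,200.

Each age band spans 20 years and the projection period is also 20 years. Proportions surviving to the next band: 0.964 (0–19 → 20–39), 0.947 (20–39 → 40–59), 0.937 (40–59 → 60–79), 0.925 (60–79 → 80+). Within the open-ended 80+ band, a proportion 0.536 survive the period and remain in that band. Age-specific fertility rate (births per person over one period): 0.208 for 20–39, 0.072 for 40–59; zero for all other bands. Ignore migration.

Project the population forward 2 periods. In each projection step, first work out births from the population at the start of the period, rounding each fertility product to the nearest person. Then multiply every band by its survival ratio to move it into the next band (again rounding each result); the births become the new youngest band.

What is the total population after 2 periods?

— Period 1 —
Births: 15600 × 0.208 = 3245 ; 8700 × 0.072 = 626 → 3871
20–39: 13300 × 0.964 = 12821
40–59: 15600 × 0.947 = 14773
60–79: 8700 × 0.937 = 8152
80+: 8600 × 0.925 + 14200 × 0.536 = 7955 + 7611 = 15566
Giving 3871 / 12821 / 14773 / 8152 / 15566.
— Period 2 —
Births: 12821 × 0.208 = 2667 ; 14773 × 0.072 = 1064 → 3731
20–39: 3871 × 0.964 = 3732
40–59: 12821 × 0.947 = 12141
60–79: 14773 × 0.937 = 13842
80+: 8152 × 0.925 + 15566 × 0.536 = 7541 + 8343 = 15884
Giving 3731 / 3732 / 12141 / 13842 / 15884.
Total after period 2: 3731 + 3732 + 12141 + 13842 + 15884 = 49330

49330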